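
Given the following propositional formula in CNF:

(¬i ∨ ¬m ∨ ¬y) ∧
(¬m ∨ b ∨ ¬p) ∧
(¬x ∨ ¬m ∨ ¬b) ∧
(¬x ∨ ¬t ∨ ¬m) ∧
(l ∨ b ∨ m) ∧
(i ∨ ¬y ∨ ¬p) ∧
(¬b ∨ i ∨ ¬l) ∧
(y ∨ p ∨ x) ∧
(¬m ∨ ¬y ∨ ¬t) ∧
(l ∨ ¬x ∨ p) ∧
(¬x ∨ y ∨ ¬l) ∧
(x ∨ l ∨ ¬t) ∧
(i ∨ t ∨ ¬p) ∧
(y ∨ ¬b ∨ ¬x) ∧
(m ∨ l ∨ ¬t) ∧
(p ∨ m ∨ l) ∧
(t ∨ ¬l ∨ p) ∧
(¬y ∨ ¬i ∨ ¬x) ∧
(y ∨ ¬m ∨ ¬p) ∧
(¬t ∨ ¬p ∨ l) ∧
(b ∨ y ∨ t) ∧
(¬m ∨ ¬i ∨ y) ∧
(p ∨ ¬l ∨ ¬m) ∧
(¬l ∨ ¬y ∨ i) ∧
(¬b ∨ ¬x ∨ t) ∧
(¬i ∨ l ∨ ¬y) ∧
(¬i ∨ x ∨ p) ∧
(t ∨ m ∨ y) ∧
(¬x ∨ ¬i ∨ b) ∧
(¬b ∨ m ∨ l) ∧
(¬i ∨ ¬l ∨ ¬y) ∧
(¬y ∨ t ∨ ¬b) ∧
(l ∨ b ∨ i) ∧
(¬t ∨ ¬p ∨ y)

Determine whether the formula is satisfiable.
No

No, the formula is not satisfiable.

No assignment of truth values to the variables can make all 34 clauses true simultaneously.

The formula is UNSAT (unsatisfiable).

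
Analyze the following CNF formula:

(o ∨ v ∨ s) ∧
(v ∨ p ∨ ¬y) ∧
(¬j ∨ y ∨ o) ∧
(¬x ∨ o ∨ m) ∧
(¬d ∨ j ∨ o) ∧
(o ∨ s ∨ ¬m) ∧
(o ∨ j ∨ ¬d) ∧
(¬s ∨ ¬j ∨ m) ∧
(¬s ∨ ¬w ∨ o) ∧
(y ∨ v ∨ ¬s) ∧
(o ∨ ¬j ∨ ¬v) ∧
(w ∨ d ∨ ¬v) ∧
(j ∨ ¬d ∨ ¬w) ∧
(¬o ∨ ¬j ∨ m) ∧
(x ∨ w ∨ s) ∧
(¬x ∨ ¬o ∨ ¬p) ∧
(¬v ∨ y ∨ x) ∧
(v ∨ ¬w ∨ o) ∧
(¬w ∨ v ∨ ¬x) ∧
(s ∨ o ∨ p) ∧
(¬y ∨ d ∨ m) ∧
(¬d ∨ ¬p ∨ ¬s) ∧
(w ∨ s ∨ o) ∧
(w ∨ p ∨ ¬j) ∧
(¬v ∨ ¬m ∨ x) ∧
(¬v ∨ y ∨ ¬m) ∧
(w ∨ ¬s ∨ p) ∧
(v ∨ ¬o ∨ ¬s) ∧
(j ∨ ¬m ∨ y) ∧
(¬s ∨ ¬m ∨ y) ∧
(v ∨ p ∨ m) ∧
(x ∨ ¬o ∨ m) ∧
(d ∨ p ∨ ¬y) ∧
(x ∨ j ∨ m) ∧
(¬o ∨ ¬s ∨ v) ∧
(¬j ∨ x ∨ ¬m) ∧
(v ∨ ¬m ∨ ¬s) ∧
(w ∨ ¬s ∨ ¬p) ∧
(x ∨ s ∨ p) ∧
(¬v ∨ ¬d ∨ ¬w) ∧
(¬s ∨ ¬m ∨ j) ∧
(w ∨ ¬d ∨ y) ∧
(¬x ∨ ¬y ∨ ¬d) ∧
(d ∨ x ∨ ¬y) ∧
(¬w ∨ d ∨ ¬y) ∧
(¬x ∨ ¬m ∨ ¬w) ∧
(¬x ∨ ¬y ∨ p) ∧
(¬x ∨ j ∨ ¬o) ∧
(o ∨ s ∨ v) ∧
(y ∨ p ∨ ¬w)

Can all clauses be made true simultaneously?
No

No, the formula is not satisfiable.

No assignment of truth values to the variables can make all 50 clauses true simultaneously.

The formula is UNSAT (unsatisfiable).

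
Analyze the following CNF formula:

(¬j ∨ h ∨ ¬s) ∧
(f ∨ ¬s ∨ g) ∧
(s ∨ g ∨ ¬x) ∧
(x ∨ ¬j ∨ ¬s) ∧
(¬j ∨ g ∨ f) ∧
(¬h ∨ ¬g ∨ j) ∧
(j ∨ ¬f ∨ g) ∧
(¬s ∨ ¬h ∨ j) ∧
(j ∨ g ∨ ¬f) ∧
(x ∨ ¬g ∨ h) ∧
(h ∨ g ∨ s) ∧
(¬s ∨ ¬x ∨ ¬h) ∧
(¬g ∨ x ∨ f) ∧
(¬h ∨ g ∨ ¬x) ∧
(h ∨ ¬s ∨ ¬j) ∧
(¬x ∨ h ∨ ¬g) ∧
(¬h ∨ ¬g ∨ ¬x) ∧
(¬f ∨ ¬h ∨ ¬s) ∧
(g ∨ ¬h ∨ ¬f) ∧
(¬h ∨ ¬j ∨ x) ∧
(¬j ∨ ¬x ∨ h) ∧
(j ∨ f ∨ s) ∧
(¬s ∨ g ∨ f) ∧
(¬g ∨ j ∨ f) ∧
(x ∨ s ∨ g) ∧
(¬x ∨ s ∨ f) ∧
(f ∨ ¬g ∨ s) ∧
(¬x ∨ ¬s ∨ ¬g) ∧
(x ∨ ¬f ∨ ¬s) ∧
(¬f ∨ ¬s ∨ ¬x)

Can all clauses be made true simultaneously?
No

No, the formula is not satisfiable.

No assignment of truth values to the variables can make all 30 clauses true simultaneously.

The formula is UNSAT (unsatisfiable).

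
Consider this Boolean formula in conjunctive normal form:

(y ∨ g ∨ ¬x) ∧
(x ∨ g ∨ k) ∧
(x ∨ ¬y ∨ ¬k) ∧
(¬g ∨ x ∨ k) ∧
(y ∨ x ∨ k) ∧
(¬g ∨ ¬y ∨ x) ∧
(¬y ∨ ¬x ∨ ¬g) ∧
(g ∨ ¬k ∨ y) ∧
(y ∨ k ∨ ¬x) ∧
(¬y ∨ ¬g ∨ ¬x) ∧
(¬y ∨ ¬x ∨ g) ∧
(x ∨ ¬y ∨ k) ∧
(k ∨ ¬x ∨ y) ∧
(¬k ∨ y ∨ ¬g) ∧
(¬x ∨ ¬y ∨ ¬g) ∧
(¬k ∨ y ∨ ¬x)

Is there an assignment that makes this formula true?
No

No, the formula is not satisfiable.

No assignment of truth values to the variables can make all 16 clauses true simultaneously.

The formula is UNSAT (unsatisfiable).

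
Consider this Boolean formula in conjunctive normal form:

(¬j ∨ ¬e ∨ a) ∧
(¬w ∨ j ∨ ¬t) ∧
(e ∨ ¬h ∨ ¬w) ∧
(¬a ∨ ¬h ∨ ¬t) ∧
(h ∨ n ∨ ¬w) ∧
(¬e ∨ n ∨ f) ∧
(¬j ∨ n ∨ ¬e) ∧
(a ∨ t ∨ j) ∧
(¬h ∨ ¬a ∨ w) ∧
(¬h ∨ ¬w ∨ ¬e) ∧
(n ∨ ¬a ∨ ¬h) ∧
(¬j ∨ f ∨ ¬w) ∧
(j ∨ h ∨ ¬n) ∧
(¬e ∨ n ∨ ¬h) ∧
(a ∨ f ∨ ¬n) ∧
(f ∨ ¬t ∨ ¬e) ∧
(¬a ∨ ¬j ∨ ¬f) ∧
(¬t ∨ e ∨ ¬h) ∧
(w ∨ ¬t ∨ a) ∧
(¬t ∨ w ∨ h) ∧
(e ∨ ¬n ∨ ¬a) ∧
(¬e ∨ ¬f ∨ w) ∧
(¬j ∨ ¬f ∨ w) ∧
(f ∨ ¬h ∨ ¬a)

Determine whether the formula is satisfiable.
Yes

Yes, the formula is satisfiable.

One satisfying assignment is: a=True, n=False, t=False, f=False, h=False, j=False, e=False, w=False

Verification: With this assignment, all 24 clauses evaluate to true.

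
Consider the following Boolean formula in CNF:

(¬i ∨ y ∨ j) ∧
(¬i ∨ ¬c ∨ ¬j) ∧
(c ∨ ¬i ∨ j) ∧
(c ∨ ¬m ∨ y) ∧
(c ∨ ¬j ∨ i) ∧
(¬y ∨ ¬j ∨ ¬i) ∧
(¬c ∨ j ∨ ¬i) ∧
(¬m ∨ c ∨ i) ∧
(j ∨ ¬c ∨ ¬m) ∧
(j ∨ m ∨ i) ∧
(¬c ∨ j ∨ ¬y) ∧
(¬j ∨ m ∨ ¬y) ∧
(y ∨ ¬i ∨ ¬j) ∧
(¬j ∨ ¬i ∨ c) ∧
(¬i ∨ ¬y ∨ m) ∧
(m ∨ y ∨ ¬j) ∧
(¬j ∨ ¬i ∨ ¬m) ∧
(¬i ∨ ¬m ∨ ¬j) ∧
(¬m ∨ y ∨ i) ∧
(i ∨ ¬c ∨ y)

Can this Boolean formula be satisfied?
Yes

Yes, the formula is satisfiable.

One satisfying assignment is: y=True, m=True, c=True, j=True, i=False

Verification: With this assignment, all 20 clauses evaluate to true.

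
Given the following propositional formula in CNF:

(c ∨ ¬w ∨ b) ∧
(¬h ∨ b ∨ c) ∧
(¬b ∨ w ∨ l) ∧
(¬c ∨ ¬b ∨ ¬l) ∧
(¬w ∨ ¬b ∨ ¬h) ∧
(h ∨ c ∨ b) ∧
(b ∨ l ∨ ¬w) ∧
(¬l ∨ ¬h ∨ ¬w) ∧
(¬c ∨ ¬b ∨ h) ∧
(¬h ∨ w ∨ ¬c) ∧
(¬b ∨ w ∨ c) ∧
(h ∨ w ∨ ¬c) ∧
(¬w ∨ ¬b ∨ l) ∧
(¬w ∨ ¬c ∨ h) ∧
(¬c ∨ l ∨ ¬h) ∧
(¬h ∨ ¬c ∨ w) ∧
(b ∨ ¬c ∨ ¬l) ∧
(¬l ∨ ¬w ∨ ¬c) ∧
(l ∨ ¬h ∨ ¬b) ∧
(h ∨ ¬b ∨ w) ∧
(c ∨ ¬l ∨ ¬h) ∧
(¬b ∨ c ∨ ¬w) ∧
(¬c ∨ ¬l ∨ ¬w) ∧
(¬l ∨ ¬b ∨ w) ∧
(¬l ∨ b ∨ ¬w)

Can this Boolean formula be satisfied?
No

No, the formula is not satisfiable.

No assignment of truth values to the variables can make all 25 clauses true simultaneously.

The formula is UNSAT (unsatisfiable).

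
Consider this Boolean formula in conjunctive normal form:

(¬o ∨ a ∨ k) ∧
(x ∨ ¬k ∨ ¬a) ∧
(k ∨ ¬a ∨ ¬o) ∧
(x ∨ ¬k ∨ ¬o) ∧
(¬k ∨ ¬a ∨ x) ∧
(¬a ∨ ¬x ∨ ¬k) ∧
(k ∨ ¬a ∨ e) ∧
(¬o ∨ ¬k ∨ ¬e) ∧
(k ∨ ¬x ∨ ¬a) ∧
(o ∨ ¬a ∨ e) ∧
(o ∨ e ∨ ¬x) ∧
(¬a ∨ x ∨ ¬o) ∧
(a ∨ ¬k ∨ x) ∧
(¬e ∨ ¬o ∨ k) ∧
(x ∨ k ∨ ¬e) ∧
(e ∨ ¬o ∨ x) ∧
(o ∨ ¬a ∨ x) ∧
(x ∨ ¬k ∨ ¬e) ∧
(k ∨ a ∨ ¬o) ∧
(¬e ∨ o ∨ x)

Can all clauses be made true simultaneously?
Yes

Yes, the formula is satisfiable.

One satisfying assignment is: a=False, o=False, k=False, e=False, x=False

Verification: With this assignment, all 20 clauses evaluate to true.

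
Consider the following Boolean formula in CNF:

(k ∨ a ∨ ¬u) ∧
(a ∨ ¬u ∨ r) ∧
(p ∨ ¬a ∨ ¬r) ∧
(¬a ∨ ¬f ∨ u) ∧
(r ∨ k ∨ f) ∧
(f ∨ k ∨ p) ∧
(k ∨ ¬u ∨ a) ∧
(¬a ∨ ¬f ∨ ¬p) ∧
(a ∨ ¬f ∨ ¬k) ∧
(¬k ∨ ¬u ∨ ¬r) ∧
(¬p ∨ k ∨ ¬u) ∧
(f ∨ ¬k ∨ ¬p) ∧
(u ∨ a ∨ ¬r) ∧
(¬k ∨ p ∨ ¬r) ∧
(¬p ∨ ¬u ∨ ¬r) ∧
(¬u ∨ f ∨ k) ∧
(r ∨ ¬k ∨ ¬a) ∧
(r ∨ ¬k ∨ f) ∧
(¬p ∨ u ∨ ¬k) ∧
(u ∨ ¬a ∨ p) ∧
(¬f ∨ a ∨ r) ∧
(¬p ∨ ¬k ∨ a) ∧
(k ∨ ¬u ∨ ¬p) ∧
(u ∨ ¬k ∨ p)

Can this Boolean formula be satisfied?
Yes

Yes, the formula is satisfiable.

One satisfying assignment is: r=False, u=True, p=False, k=False, f=True, a=True

Verification: With this assignment, all 24 clauses evaluate to true.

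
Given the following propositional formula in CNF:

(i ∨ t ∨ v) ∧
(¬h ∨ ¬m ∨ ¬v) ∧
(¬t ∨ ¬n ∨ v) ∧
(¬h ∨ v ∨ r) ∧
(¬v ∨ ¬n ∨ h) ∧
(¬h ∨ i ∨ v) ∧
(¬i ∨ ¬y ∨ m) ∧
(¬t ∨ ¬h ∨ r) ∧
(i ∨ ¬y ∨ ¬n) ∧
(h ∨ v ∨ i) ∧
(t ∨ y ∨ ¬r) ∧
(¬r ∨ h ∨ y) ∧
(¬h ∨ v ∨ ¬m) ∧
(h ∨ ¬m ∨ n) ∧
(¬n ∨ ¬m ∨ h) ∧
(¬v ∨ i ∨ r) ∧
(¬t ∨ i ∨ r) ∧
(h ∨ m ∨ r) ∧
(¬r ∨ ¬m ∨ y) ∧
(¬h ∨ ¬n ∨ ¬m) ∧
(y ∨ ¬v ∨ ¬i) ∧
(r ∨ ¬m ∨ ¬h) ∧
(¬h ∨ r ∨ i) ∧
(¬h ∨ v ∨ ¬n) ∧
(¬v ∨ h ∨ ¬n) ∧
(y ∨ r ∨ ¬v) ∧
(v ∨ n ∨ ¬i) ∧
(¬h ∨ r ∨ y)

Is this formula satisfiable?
Yes

Yes, the formula is satisfiable.

One satisfying assignment is: t=True, h=True, y=False, n=False, v=True, r=True, m=False, i=False

Verification: With this assignment, all 28 clauses evaluate to true.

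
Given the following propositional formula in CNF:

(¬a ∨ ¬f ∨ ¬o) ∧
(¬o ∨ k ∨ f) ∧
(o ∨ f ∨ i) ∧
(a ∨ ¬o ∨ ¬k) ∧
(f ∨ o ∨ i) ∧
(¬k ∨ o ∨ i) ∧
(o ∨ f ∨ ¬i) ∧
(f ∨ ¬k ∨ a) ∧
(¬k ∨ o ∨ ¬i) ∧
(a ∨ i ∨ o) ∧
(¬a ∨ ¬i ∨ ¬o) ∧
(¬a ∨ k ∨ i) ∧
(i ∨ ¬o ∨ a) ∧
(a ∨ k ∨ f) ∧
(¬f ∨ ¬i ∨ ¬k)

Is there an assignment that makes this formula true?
Yes

Yes, the formula is satisfiable.

One satisfying assignment is: a=False, o=False, f=True, i=True, k=False

Verification: With this assignment, all 15 clauses evaluate to true.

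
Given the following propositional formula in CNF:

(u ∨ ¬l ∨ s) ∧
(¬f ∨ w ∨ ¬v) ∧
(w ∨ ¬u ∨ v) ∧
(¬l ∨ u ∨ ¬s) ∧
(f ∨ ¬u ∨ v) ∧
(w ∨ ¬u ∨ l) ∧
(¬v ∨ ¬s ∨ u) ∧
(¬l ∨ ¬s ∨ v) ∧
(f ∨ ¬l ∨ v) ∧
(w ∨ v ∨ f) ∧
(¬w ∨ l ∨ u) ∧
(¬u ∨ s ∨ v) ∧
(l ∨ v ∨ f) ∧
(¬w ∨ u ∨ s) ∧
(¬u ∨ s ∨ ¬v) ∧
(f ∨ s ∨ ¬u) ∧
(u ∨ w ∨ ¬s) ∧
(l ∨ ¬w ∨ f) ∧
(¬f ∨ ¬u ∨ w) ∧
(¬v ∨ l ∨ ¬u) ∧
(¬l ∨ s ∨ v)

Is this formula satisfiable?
Yes

Yes, the formula is satisfiable.

One satisfying assignment is: v=True, w=False, l=False, f=False, u=False, s=False

Verification: With this assignment, all 21 clauses evaluate to true.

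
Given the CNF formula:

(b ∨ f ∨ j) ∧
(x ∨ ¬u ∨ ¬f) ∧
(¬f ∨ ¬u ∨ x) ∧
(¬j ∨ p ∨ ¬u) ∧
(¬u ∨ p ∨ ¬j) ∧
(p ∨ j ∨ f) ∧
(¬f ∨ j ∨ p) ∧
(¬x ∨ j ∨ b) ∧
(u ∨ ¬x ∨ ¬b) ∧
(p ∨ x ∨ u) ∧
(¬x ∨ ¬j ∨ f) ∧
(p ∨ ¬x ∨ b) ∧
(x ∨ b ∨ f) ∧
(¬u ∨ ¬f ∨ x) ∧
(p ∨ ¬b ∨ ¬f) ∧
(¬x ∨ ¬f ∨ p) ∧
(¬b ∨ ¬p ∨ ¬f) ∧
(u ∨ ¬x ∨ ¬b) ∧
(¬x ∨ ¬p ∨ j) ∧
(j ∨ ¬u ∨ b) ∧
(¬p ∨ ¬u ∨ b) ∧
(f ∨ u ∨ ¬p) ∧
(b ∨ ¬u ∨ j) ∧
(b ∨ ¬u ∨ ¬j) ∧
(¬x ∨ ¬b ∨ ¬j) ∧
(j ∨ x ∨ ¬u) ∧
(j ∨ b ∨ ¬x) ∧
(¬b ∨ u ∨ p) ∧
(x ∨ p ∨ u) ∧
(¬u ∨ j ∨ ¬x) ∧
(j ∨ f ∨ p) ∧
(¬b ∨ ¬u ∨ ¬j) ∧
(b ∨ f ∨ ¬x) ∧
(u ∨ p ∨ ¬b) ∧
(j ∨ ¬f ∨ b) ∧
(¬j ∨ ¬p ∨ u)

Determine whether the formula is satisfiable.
No

No, the formula is not satisfiable.

No assignment of truth values to the variables can make all 36 clauses true simultaneously.

The formula is UNSAT (unsatisfiable).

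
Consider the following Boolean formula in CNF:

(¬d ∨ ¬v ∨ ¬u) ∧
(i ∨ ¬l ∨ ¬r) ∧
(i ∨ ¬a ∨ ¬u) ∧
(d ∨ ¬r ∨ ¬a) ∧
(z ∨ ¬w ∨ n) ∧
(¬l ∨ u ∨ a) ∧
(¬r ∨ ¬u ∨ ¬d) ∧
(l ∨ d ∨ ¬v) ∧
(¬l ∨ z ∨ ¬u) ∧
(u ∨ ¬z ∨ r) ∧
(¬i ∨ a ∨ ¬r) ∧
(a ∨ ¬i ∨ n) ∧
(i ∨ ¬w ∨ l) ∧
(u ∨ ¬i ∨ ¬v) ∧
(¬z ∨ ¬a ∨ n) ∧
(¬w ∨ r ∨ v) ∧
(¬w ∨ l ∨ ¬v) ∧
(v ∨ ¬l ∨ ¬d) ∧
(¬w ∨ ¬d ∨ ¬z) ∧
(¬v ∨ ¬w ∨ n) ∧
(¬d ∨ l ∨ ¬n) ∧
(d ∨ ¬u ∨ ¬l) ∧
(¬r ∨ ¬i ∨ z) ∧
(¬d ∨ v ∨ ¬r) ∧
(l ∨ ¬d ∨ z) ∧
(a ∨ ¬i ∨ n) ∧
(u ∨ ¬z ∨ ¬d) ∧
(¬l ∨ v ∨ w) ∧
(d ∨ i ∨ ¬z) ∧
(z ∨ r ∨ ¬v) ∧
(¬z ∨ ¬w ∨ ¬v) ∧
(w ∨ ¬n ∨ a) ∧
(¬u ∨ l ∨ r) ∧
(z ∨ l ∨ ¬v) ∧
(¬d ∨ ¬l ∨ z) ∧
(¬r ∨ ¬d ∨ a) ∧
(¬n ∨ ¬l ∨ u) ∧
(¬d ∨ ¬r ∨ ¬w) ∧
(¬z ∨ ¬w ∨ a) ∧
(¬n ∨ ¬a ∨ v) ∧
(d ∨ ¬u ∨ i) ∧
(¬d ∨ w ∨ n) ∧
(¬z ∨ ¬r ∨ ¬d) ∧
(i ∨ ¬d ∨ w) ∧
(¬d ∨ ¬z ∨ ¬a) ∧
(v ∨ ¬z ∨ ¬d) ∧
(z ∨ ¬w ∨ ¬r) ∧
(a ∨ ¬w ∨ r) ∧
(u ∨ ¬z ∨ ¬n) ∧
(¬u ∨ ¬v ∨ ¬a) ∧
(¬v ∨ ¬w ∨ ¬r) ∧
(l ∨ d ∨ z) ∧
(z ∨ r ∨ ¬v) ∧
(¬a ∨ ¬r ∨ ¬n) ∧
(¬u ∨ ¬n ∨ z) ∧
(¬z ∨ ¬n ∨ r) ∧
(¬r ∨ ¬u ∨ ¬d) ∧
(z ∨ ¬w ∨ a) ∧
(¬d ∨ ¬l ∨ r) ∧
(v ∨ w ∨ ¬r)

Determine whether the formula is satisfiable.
No

No, the formula is not satisfiable.

No assignment of truth values to the variables can make all 60 clauses true simultaneously.

The formula is UNSAT (unsatisfiable).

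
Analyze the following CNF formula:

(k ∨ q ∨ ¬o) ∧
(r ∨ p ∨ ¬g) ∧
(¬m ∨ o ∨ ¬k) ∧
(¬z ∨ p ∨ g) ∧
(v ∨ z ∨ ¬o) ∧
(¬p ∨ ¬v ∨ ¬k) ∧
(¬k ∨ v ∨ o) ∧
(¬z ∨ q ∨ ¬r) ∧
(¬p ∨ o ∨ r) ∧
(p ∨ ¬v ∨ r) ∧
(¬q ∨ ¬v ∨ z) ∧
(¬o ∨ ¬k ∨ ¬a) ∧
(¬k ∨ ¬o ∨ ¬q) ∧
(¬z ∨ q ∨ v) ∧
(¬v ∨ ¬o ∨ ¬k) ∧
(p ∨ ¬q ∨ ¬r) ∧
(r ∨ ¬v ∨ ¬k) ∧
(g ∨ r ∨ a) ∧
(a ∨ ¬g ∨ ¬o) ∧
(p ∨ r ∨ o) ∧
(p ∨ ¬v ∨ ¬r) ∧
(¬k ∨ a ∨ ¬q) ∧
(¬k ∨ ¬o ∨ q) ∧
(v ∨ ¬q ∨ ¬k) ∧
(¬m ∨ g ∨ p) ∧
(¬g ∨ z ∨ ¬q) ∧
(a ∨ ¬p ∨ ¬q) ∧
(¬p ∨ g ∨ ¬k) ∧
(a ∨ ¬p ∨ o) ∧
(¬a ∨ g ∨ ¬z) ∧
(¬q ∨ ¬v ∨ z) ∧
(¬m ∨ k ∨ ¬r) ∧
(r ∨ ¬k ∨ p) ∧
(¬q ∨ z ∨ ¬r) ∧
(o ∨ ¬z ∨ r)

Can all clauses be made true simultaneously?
Yes

Yes, the formula is satisfiable.

One satisfying assignment is: o=False, v=False, q=False, r=True, m=False, p=False, z=False, g=False, a=False, k=False

Verification: With this assignment, all 35 clauses evaluate to true.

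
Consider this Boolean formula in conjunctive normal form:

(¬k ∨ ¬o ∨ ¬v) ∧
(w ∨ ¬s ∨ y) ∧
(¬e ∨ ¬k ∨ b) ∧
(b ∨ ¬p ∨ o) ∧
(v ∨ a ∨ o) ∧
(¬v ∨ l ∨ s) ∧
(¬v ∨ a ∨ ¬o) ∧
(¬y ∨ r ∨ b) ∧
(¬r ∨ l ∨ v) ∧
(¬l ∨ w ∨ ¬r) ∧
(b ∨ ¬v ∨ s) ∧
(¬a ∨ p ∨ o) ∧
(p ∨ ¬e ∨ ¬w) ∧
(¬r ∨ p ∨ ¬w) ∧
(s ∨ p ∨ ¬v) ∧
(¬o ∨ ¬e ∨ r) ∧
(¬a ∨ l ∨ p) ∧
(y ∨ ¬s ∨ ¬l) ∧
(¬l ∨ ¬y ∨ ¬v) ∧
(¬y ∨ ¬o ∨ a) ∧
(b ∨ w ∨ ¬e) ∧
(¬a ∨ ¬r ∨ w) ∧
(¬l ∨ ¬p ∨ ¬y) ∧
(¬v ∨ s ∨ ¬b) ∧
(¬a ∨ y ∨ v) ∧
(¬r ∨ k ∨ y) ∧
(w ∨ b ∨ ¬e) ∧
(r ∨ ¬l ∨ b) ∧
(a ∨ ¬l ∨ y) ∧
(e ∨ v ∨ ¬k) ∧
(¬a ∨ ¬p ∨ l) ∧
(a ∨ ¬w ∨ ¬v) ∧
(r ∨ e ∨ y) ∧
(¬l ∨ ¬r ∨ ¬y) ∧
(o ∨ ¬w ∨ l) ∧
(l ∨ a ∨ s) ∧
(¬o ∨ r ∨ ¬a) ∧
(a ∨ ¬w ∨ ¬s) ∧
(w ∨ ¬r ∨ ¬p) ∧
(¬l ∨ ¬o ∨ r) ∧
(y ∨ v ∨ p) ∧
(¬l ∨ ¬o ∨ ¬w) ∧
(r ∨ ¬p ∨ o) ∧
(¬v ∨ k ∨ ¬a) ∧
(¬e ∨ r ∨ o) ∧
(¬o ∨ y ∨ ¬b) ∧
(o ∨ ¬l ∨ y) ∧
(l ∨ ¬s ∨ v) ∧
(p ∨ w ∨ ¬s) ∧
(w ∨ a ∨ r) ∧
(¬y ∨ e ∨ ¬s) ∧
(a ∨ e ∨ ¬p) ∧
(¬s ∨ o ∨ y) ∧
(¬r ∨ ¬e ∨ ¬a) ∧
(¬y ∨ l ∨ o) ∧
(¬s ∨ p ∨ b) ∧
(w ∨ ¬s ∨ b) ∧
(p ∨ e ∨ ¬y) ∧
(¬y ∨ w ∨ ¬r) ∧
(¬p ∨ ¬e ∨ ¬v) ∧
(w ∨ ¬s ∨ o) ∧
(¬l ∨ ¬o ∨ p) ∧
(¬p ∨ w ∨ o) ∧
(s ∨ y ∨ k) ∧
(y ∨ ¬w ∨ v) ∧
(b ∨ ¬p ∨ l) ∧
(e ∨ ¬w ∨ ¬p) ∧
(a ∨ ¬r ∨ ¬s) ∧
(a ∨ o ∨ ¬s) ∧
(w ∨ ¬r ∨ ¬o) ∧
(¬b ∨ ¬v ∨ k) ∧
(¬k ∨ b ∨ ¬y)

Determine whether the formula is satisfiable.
No

No, the formula is not satisfiable.

No assignment of truth values to the variables can make all 72 clauses true simultaneously.

The formula is UNSAT (unsatisfiable).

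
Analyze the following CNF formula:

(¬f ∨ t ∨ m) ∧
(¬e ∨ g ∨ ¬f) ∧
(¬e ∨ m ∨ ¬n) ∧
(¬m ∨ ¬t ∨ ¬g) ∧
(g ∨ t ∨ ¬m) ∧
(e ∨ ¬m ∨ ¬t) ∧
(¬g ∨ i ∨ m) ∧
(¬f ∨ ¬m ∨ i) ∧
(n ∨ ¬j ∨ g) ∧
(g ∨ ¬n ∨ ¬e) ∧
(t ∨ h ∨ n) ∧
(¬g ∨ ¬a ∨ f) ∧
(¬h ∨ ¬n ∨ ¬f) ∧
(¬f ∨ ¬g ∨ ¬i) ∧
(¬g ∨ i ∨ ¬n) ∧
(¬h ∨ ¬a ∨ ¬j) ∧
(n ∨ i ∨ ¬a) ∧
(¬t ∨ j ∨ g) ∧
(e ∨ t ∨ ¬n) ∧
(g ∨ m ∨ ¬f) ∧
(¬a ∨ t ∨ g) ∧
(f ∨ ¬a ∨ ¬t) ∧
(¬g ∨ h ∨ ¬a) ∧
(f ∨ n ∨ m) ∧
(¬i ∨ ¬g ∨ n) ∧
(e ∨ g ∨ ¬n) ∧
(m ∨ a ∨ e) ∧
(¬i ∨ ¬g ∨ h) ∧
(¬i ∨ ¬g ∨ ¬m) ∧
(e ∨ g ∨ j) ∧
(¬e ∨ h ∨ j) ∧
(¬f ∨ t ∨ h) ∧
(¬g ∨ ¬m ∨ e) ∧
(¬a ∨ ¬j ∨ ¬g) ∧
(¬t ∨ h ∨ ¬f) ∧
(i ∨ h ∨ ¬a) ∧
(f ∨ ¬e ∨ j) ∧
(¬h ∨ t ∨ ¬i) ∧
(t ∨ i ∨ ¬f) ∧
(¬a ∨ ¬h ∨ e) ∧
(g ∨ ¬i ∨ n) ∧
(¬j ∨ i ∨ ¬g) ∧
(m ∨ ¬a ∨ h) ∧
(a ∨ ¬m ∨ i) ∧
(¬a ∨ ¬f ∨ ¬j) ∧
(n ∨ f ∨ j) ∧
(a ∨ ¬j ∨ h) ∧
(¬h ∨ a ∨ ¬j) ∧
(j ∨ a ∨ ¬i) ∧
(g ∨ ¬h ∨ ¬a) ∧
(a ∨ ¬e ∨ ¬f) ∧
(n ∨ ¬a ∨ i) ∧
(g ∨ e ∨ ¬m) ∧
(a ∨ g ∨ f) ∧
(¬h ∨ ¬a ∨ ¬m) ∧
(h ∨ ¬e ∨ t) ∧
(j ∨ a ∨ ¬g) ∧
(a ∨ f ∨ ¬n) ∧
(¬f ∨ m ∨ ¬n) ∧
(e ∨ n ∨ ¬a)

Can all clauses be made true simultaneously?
No

No, the formula is not satisfiable.

No assignment of truth values to the variables can make all 60 clauses true simultaneously.

The formula is UNSAT (unsatisfiable).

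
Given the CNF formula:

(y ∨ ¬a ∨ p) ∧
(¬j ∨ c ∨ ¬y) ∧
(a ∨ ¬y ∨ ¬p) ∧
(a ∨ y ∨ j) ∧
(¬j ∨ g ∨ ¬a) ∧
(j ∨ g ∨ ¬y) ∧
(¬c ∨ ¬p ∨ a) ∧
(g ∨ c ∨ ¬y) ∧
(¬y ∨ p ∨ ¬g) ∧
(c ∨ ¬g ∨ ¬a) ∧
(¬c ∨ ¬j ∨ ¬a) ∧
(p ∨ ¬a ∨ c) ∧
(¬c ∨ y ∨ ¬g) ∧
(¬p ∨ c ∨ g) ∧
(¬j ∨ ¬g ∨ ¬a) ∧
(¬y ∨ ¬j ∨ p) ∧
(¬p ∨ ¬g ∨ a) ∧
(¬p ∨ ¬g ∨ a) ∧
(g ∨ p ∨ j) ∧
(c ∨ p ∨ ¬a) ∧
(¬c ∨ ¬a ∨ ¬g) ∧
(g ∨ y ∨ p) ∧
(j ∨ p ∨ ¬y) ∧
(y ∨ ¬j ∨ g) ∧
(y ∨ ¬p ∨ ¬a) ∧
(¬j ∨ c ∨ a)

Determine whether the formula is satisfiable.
No

No, the formula is not satisfiable.

No assignment of truth values to the variables can make all 26 clauses true simultaneously.

The formula is UNSAT (unsatisfiable).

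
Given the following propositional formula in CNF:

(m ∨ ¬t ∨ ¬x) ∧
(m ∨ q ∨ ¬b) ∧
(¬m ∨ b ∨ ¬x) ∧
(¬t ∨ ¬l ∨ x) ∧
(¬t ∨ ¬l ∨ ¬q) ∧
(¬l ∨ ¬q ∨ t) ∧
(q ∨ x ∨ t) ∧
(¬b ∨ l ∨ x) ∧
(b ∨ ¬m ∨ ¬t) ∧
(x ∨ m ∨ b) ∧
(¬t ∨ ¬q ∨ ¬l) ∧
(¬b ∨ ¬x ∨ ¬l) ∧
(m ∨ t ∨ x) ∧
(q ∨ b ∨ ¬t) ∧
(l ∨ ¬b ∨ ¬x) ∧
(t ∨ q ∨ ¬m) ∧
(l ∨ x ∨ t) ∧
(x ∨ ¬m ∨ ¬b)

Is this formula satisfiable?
Yes

Yes, the formula is satisfiable.

One satisfying assignment is: t=False, q=False, x=True, m=False, l=False, b=False

Verification: With this assignment, all 18 clauses evaluate to true.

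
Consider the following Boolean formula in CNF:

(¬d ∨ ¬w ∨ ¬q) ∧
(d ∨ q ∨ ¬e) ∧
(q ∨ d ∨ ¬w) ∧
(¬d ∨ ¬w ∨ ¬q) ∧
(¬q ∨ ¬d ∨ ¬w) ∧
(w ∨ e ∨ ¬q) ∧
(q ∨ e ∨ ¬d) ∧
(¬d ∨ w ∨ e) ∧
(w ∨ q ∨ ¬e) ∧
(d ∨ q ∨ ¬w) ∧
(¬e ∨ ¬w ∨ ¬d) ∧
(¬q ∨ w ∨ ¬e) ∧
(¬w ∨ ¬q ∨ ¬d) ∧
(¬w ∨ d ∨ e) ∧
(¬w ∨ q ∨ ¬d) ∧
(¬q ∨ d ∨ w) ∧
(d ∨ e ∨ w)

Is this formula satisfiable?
Yes

Yes, the formula is satisfiable.

One satisfying assignment is: q=True, w=True, e=True, d=False

Verification: With this assignment, all 17 clauses evaluate to true.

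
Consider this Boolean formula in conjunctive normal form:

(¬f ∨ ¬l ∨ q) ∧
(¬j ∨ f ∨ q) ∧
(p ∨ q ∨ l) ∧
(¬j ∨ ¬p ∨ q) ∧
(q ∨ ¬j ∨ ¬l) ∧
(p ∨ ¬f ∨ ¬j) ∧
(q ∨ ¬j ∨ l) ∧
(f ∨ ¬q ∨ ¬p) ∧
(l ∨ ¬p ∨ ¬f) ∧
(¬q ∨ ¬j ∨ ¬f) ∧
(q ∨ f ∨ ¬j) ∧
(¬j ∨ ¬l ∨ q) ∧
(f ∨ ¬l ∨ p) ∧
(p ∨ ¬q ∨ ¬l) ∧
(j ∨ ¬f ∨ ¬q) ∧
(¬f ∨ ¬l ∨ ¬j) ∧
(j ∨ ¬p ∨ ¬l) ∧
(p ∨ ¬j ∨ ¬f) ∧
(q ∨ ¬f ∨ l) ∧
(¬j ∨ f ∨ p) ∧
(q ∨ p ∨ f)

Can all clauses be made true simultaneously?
Yes

Yes, the formula is satisfiable.

One satisfying assignment is: l=False, q=True, p=False, f=False, j=False

Verification: With this assignment, all 21 clauses evaluate to true.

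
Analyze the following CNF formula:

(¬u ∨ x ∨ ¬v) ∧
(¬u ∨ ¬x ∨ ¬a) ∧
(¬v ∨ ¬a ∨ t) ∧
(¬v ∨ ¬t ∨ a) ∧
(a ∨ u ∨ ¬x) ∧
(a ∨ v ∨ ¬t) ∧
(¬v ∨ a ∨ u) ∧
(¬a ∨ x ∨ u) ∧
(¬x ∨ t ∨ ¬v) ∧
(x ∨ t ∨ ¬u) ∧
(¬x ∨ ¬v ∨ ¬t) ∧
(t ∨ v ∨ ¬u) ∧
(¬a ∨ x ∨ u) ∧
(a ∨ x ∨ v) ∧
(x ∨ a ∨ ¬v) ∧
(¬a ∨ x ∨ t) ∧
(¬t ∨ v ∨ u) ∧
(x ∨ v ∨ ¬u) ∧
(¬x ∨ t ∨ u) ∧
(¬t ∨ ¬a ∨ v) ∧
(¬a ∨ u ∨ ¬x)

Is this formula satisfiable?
No

No, the formula is not satisfiable.

No assignment of truth values to the variables can make all 21 clauses true simultaneously.

The formula is UNSAT (unsatisfiable).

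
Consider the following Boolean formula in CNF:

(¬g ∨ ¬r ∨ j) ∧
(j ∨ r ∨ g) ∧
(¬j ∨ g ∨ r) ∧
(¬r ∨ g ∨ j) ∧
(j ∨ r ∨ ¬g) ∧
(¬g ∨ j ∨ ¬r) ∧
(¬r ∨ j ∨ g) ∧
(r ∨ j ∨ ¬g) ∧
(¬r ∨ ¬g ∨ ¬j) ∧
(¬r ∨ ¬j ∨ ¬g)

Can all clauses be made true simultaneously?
Yes

Yes, the formula is satisfiable.

One satisfying assignment is: j=True, g=True, r=False

Verification: With this assignment, all 10 clauses evaluate to true.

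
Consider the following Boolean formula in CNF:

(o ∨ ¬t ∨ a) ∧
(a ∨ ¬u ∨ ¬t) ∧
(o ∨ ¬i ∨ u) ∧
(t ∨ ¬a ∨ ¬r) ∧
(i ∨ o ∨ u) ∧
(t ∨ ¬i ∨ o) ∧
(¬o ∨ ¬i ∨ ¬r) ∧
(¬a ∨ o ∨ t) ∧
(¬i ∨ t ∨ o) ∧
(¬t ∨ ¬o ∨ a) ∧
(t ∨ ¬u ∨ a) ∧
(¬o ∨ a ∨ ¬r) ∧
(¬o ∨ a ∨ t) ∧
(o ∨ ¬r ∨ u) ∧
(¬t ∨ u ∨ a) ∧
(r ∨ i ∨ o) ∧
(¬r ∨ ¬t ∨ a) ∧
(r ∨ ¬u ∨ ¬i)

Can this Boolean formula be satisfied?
Yes

Yes, the formula is satisfiable.

One satisfying assignment is: t=False, a=True, u=False, r=False, o=True, i=False

Verification: With this assignment, all 18 clauses evaluate to true.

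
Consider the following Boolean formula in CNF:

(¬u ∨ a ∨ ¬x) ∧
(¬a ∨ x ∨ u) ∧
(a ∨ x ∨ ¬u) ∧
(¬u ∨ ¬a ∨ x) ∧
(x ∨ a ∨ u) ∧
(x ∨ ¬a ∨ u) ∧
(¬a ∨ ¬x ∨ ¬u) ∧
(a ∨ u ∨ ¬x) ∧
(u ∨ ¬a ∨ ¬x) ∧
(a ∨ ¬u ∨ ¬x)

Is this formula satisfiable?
No

No, the formula is not satisfiable.

No assignment of truth values to the variables can make all 10 clauses true simultaneously.

The formula is UNSAT (unsatisfiable).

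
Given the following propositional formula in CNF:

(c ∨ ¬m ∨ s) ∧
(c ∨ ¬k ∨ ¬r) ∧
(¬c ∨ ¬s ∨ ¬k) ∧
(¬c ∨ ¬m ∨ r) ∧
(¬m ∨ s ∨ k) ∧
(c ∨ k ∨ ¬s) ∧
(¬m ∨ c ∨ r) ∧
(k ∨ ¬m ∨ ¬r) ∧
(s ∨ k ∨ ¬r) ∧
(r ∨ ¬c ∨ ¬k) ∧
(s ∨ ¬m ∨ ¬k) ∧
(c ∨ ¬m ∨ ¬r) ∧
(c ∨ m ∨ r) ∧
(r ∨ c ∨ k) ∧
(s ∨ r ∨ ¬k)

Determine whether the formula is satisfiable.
Yes

Yes, the formula is satisfiable.

One satisfying assignment is: s=False, c=True, r=False, m=False, k=False

Verification: With this assignment, all 15 clauses evaluate to true.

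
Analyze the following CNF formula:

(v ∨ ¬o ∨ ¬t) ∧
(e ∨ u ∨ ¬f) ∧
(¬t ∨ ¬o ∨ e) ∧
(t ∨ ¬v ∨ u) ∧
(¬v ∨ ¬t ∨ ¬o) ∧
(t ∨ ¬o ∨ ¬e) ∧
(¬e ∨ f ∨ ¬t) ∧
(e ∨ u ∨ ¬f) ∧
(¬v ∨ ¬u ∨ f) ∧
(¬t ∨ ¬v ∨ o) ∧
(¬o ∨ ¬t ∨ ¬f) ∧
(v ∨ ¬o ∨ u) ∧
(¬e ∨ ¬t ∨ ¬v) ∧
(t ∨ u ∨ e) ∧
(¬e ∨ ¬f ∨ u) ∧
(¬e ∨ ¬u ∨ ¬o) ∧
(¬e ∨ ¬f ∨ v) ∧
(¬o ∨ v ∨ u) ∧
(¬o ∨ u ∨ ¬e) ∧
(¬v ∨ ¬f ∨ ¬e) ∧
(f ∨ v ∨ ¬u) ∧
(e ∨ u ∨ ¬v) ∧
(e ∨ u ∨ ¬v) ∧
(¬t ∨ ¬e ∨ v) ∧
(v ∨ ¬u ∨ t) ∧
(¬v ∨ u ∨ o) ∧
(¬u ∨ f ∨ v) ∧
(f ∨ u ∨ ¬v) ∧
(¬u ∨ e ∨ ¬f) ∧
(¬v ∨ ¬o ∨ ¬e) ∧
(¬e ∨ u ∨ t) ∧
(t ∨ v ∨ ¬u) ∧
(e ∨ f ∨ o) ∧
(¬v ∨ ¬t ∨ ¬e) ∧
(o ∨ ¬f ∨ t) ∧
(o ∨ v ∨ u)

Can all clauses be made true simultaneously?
No

No, the formula is not satisfiable.

No assignment of truth values to the variables can make all 36 clauses true simultaneously.

The formula is UNSAT (unsatisfiable).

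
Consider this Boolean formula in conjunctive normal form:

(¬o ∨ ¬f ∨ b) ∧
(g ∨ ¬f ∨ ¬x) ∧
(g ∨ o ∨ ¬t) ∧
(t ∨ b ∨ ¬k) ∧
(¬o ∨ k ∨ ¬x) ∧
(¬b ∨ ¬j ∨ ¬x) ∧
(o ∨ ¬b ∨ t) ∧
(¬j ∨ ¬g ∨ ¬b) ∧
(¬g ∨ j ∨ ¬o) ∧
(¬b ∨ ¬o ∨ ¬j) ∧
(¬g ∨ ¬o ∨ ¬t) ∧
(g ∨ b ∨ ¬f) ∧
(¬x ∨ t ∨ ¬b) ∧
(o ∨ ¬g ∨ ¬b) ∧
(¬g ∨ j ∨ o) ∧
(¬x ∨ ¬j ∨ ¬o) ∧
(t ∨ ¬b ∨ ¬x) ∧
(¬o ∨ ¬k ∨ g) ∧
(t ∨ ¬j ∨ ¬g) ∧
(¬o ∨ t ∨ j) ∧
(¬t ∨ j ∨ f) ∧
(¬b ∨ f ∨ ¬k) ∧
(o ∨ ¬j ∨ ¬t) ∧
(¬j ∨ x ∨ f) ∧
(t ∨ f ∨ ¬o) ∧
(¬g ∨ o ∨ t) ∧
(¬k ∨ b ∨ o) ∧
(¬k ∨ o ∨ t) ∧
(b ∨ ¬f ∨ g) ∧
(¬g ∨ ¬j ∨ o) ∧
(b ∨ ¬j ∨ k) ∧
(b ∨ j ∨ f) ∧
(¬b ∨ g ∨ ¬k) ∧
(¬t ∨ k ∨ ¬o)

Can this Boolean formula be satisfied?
No

No, the formula is not satisfiable.

No assignment of truth values to the variables can make all 34 clauses true simultaneously.

The formula is UNSAT (unsatisfiable).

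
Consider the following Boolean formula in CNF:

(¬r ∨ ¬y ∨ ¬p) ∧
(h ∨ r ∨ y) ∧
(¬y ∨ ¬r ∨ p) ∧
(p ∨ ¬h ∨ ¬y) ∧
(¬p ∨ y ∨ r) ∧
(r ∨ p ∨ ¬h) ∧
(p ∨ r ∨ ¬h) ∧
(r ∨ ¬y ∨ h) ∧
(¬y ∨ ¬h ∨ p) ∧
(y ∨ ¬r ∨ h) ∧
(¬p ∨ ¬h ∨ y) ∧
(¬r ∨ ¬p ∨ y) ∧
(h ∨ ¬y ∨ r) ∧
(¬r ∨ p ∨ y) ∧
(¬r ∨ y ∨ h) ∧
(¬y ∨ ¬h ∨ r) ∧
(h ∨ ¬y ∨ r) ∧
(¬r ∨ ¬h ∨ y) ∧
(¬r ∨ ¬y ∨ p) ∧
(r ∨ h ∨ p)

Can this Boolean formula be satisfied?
No

No, the formula is not satisfiable.

No assignment of truth values to the variables can make all 20 clauses true simultaneously.

The formula is UNSAT (unsatisfiable).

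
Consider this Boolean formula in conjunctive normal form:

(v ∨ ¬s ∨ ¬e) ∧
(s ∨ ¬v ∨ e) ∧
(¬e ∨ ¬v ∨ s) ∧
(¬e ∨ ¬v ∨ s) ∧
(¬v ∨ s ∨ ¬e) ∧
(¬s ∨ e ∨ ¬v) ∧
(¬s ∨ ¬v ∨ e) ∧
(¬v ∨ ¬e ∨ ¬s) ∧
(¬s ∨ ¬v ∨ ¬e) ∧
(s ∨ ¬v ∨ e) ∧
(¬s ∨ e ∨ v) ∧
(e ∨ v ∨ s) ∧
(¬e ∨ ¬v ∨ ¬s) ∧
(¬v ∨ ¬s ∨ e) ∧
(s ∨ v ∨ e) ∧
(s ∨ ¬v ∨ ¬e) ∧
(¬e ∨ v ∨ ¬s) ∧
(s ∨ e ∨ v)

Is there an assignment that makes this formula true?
Yes

Yes, the formula is satisfiable.

One satisfying assignment is: v=False, s=False, e=True

Verification: With this assignment, all 18 clauses evaluate to true.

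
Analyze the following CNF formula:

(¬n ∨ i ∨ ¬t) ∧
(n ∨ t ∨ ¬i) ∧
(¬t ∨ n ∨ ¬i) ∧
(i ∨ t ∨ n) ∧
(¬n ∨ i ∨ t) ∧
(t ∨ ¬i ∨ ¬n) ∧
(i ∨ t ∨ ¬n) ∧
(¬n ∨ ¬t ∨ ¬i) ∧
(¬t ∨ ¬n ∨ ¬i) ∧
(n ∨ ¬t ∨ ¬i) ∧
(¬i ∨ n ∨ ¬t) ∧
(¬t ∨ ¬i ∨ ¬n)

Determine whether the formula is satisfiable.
Yes

Yes, the formula is satisfiable.

One satisfying assignment is: i=False, t=True, n=False

Verification: With this assignment, all 12 clauses evaluate to true.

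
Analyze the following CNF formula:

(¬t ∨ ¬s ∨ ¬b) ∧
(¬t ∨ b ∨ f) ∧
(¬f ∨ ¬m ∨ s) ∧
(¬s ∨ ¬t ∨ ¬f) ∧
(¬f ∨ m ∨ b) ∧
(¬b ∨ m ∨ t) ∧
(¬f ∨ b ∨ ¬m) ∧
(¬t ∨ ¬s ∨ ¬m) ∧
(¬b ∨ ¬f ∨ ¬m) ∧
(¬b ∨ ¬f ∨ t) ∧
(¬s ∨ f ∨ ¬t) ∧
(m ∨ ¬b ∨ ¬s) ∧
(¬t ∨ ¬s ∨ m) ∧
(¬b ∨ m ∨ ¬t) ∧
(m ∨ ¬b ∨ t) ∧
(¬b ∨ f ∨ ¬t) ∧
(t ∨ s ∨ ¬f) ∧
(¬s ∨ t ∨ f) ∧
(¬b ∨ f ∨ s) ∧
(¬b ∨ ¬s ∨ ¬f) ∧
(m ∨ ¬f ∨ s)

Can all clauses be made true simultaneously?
Yes

Yes, the formula is satisfiable.

One satisfying assignment is: t=False, s=False, m=False, b=False, f=False

Verification: With this assignment, all 21 clauses evaluate to true.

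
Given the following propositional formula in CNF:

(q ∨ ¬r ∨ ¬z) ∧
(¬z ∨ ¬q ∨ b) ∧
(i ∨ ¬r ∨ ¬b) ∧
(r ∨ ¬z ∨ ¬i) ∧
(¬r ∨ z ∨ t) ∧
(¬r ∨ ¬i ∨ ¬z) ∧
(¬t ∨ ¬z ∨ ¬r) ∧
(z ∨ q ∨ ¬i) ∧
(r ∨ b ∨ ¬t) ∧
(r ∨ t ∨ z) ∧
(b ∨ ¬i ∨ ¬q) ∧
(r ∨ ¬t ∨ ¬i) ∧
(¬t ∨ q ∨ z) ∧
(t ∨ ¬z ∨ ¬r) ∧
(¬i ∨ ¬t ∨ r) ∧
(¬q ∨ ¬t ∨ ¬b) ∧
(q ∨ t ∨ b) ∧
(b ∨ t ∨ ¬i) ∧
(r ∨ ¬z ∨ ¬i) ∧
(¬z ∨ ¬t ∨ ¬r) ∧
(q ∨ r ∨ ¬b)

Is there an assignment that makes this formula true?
Yes

Yes, the formula is satisfiable.

One satisfying assignment is: b=True, i=False, r=False, q=True, t=False, z=True

Verification: With this assignment, all 21 clauses evaluate to true.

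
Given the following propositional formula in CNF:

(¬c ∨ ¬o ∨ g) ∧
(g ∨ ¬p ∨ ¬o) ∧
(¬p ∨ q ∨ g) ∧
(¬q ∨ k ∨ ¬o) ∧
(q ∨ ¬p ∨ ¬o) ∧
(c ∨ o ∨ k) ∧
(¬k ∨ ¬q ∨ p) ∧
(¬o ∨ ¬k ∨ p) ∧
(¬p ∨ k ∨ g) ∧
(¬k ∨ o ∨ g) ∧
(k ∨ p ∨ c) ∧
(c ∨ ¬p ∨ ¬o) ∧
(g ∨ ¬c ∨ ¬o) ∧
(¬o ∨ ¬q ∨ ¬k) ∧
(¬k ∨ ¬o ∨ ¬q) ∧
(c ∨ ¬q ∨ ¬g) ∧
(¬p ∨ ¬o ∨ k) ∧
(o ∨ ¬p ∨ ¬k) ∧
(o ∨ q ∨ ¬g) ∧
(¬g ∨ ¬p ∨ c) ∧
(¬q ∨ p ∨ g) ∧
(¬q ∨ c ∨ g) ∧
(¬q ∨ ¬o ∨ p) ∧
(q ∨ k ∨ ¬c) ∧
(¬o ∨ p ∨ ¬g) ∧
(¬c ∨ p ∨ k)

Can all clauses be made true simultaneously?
Yes

Yes, the formula is satisfiable.

One satisfying assignment is: q=True, g=True, p=True, o=False, c=True, k=False

Verification: With this assignment, all 26 clauses evaluate to true.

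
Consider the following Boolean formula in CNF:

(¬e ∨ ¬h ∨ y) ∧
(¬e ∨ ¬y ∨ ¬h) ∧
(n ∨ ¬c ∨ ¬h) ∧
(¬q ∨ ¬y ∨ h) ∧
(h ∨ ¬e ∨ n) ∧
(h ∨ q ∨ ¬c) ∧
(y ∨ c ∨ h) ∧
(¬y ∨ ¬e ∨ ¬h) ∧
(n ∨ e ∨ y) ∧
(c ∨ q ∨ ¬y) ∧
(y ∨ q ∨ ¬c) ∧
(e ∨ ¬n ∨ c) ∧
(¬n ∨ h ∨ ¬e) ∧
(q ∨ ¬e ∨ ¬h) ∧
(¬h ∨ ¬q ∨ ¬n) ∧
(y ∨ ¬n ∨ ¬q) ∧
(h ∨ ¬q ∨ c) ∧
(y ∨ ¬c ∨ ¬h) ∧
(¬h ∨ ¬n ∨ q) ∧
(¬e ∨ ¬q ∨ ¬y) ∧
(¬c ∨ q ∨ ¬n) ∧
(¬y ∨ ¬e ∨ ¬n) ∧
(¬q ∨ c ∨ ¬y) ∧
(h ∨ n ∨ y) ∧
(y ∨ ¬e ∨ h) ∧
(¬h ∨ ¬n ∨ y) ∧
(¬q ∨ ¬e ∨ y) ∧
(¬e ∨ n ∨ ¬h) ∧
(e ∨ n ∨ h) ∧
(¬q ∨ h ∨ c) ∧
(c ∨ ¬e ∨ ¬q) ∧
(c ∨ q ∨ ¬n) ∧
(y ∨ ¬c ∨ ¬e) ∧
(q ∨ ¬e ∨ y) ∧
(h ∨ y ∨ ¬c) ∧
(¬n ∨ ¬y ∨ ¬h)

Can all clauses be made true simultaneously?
No

No, the formula is not satisfiable.

No assignment of truth values to the variables can make all 36 clauses true simultaneously.

The formula is UNSAT (unsatisfiable).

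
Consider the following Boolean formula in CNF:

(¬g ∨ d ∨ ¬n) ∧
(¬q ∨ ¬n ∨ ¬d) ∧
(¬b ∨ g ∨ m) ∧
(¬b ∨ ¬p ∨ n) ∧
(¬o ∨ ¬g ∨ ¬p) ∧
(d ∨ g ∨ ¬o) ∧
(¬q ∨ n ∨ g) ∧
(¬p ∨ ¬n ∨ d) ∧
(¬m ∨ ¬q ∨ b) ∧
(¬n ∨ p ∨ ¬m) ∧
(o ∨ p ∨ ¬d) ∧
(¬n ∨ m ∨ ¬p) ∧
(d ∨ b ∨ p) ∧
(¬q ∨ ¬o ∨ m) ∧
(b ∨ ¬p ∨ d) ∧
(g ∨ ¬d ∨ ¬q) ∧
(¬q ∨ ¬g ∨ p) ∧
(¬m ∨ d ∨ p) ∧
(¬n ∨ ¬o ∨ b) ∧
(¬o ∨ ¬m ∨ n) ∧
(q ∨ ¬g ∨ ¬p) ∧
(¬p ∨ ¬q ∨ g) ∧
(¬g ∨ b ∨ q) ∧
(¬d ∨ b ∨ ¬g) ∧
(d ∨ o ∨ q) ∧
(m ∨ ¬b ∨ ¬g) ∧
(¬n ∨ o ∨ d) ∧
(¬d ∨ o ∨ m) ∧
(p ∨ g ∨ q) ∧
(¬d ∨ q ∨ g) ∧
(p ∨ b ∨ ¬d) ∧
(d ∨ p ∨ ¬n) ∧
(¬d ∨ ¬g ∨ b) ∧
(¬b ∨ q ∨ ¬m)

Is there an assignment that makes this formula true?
No

No, the formula is not satisfiable.

No assignment of truth values to the variables can make all 34 clauses true simultaneously.

The formula is UNSAT (unsatisfiable).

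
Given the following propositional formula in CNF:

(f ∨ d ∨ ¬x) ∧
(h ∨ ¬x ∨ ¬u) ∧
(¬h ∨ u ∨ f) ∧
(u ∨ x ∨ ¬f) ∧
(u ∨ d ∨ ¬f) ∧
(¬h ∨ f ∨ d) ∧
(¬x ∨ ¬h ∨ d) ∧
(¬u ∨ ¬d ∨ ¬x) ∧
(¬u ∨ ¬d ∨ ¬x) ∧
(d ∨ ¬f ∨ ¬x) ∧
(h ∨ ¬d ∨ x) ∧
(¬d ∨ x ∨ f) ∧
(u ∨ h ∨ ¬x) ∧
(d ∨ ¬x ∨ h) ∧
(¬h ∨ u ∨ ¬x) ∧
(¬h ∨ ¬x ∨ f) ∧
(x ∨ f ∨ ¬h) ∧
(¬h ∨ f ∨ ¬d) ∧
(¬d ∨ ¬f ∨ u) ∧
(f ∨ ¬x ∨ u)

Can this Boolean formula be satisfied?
Yes

Yes, the formula is satisfiable.

One satisfying assignment is: f=False, x=False, d=False, u=False, h=False

Verification: With this assignment, all 20 clauses evaluate to true.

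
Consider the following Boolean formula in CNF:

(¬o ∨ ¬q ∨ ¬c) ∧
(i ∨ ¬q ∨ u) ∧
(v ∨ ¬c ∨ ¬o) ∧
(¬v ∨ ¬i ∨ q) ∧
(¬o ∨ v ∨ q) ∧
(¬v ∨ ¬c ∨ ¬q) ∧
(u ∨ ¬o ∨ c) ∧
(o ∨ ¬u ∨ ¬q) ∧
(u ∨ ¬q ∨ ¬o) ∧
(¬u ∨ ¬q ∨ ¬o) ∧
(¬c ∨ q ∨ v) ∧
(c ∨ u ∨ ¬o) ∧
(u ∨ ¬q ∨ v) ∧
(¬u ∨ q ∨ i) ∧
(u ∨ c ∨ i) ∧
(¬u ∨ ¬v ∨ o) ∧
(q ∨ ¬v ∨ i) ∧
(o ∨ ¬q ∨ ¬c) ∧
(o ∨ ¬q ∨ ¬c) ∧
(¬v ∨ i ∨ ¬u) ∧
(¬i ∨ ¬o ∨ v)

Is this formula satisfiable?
Yes

Yes, the formula is satisfiable.

One satisfying assignment is: q=False, c=False, o=False, v=False, u=False, i=True

Verification: With this assignment, all 21 clauses evaluate to true.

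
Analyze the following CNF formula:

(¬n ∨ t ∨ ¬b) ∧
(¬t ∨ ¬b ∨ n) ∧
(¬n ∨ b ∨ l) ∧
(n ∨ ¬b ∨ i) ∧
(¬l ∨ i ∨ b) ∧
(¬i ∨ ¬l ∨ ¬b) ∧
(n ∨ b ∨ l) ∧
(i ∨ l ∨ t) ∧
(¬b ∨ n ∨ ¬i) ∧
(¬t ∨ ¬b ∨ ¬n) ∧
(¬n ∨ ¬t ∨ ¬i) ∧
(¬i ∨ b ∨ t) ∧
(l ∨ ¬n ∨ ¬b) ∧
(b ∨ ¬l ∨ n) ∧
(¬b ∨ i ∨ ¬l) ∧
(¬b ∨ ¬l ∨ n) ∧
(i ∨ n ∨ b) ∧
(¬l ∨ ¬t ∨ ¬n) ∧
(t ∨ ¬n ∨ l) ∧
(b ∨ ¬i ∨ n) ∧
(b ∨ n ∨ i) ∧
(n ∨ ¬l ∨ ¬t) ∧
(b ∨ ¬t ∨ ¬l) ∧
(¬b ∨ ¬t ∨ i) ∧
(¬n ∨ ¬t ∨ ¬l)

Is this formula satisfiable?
No

No, the formula is not satisfiable.

No assignment of truth values to the variables can make all 25 clauses true simultaneously.

The formula is UNSAT (unsatisfiable).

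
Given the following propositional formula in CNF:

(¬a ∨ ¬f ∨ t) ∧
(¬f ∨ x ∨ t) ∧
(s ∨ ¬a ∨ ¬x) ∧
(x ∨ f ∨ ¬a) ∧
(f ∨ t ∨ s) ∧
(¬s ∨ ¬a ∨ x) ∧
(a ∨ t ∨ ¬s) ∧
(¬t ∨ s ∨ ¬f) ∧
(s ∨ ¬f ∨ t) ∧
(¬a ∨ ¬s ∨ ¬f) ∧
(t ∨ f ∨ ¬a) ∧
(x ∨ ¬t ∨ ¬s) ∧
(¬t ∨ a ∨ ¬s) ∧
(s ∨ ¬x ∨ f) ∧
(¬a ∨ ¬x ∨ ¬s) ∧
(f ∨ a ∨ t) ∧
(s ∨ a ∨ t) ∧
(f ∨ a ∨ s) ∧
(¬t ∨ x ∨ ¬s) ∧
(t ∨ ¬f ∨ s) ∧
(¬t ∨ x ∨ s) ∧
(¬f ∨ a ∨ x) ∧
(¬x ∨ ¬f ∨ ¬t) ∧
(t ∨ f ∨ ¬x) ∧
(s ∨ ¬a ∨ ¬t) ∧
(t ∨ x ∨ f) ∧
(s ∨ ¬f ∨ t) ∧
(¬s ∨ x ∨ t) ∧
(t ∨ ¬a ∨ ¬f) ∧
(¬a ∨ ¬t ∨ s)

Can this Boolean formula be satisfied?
No

No, the formula is not satisfiable.

No assignment of truth values to the variables can make all 30 clauses true simultaneously.

The formula is UNSAT (unsatisfiable).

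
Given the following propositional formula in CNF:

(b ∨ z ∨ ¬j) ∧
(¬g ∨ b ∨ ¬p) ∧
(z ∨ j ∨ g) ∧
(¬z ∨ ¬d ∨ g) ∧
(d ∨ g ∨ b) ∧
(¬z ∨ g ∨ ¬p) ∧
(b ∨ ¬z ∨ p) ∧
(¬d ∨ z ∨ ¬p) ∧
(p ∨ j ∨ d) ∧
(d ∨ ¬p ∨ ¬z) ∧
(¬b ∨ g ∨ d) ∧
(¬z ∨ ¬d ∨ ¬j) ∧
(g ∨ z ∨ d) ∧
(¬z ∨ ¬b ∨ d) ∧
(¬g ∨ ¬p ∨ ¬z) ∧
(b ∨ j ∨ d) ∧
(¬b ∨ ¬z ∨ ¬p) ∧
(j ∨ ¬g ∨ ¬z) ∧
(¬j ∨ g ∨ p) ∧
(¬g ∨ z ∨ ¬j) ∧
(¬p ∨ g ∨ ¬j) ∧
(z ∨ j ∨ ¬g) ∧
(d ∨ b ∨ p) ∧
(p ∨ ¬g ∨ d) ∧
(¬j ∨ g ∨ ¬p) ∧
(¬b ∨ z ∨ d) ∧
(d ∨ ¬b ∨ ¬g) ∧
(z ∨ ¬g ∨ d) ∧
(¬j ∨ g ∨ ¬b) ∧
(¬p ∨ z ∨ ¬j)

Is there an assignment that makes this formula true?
No

No, the formula is not satisfiable.

No assignment of truth values to the variables can make all 30 clauses true simultaneously.

The formula is UNSAT (unsatisfiable).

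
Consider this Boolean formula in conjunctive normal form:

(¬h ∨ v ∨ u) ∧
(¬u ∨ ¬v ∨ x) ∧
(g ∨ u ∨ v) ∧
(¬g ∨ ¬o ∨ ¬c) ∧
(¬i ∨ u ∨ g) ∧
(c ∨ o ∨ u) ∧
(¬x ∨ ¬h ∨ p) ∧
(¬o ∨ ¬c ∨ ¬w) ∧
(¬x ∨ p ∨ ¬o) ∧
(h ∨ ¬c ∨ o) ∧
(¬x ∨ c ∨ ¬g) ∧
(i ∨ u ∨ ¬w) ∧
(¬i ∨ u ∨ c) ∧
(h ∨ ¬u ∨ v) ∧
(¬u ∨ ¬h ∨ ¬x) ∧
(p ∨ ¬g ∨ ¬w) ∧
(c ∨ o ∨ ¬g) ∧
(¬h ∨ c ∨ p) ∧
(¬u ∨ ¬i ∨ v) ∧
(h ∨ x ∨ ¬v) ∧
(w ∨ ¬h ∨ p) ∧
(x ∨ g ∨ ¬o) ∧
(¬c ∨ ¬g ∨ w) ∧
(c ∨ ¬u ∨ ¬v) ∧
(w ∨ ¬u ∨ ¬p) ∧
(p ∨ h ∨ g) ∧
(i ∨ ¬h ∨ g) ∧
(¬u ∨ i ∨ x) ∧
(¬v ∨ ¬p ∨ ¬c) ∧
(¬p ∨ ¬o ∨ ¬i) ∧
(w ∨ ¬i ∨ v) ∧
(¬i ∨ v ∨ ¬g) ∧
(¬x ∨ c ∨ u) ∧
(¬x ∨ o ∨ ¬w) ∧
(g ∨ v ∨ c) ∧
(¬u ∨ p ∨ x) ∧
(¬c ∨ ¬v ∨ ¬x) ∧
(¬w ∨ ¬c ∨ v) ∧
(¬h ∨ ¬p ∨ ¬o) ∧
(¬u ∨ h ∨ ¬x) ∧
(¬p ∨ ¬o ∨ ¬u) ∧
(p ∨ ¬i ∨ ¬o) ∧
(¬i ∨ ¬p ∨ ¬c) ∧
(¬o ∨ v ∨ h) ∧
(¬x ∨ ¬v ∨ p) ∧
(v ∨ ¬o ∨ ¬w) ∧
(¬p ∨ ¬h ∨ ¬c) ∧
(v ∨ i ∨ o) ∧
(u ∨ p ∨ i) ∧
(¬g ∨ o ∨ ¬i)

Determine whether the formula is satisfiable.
No

No, the formula is not satisfiable.

No assignment of truth values to the variables can make all 50 clauses true simultaneously.

The formula is UNSAT (unsatisfiable).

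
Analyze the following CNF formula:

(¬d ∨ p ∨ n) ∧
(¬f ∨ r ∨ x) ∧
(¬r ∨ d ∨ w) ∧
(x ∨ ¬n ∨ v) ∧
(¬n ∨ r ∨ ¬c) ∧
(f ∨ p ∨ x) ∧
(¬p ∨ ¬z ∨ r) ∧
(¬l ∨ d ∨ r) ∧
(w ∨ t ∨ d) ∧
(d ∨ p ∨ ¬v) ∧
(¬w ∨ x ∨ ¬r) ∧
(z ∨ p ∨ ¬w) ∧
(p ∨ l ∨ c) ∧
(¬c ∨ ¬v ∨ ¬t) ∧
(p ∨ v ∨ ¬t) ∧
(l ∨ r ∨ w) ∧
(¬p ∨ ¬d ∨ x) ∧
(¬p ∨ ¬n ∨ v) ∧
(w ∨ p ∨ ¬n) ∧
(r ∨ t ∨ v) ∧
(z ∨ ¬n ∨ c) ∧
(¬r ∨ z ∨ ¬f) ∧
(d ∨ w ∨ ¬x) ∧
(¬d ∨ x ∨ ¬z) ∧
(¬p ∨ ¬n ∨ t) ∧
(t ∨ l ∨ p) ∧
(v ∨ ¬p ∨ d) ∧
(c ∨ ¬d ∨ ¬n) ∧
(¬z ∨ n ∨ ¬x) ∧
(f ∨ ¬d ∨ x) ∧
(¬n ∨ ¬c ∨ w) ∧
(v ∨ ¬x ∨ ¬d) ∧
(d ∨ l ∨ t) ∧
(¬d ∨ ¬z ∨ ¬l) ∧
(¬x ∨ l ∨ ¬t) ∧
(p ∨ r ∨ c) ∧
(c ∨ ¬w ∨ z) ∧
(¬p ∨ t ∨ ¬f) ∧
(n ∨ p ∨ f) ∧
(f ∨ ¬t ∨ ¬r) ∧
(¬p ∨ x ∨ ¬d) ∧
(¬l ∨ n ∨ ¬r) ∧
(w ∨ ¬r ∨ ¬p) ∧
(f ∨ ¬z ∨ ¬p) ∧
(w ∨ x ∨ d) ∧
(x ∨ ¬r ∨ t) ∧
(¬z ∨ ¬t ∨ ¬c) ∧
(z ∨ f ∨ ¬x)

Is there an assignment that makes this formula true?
Yes

Yes, the formula is satisfiable.

One satisfying assignment is: v=True, w=False, c=False, t=True, r=False, p=True, d=True, z=False, f=True, n=False, x=True, l=True

Verification: With this assignment, all 48 clauses evaluate to true.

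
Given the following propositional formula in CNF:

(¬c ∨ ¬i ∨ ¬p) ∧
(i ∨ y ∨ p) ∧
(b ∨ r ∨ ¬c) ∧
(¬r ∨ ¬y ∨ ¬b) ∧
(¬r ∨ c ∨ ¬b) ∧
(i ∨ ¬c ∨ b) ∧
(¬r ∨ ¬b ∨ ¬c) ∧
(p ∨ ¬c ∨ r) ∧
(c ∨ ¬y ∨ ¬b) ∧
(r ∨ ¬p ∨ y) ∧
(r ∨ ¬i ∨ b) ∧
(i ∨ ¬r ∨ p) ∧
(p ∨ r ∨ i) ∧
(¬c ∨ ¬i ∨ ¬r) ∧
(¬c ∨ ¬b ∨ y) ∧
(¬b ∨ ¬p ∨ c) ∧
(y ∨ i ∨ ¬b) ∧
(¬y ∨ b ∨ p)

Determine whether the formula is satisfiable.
Yes

Yes, the formula is satisfiable.

One satisfying assignment is: r=False, y=True, c=False, b=False, i=False, p=True

Verification: With this assignment, all 18 clauses evaluate to true.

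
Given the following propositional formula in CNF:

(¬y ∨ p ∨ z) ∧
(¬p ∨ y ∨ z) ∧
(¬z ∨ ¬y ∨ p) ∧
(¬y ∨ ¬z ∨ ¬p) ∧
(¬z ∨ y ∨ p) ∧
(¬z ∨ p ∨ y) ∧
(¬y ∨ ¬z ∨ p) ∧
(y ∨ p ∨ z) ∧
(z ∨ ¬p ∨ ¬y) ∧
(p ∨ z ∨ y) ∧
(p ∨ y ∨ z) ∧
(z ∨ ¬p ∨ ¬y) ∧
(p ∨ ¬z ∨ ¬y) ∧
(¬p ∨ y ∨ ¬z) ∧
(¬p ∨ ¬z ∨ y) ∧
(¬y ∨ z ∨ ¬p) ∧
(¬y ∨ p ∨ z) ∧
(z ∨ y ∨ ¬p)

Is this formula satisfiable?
No

No, the formula is not satisfiable.

No assignment of truth values to the variables can make all 18 clauses true simultaneously.

The formula is UNSAT (unsatisfiable).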